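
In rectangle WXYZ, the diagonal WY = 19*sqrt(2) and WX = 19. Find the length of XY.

b = sqrt(d^2 - a^2) = sqrt(722 - 361) = sqrt(361) = 19

19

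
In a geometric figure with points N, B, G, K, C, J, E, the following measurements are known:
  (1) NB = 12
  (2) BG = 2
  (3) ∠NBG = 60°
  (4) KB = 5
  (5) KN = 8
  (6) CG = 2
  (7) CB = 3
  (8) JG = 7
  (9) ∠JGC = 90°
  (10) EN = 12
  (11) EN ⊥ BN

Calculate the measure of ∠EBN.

Step 1: By the law of cosines on triangle BNE: BE² = 12² + 12² − 2·12·12·cos(90°) = 288, so BE = 12·√2.
Step 2: By the inverse law of cosines on triangle EBN: cos(∠EBN) = ((12·√2)² + 12² − 12²) / (2·12·√2·12) = 288/407.29 = 0.7071, so ∠EBN = 45°.

Therefore, the measure of angle ∠EBN = 45°.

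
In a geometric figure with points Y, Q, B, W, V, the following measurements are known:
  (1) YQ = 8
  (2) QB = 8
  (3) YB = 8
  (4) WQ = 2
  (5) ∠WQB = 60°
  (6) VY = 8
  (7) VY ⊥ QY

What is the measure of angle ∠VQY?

Step 1: By the law of cosines on triangle QYV: QV² = 8² + 8² − 2·8·8·cos(90°) = 128, so QV = 8·√2.
Step 2: By the inverse law of cosines on triangle VQY: cos(∠VQY) = ((8·√2)² + 8² − 8²) / (2·8·√2·8) = 128/181.02 = 0.7071, so ∠VQY = 45°.

Therefore, the measure of angle ∠VQY = 45°.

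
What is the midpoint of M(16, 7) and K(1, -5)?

M = ((x₁ + x₂)/2, (y₁ + y₂)/2)
= ((16 + 1)/2, (7 + -5)/2)
= (17/2, 2/2) = (17/2, 1)

(17/2, 1)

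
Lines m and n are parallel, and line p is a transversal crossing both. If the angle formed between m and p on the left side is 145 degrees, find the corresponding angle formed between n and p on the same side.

When a transversal crosses parallel lines, angles in the same position at each intersection are called corresponding angles.
These are always equal, so the answer is 145 degrees.

145 degrees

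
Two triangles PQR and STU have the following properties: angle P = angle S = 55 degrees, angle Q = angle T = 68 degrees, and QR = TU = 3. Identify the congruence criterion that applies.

Consider the given information: angle P = angle S = 55 degrees, angle Q = angle T = 68 degrees, and QR = TU = 3
This is not SSS or ASA: SSS requires all three pairs of sides, but we don't have that. ASA requires two angles and the side between them.
The correct criterion is AAS. Two pairs of corresponding angles and a non-included side are equal (Angle-Angle-Side).

AAS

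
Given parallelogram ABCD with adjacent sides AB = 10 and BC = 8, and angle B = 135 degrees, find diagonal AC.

The diagonal of a parallelogram can be found by treating two adjacent sides and the diagonal as a triangle.
Applying the law of cosines with sides 10, 8 and included angle 135°:
d^2 = 100 + 64 - 160*cos(135°) = 80*sqrt(2) + 164
d = 2*sqrt(20*sqrt(2) + 41)

2*sqrt(20*sqrt(2) + 41)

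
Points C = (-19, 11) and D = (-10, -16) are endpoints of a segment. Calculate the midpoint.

The midpoint is the point halfway along the segment.
Move half the horizontal distance: -19 + (-10 - -19)/2 = -19 + 9/2 = -29/2
Move half the vertical distance: 11 + (-16 - 11)/2 = 11 + -27/2 = -5/2
Midpoint = (-29/2, -5/2)

(-29/2, -5/2)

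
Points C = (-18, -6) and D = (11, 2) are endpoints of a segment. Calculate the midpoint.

The midpoint is the average of the coordinates:
x: (-18 + 11)/2 = -7/2
y: (-6 + 2)/2 = -2
Midpoint = (-7/2, -2)

(-7/2, -2)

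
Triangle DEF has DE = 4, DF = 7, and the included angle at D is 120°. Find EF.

By the law of cosines: EF^2 = DE^2 + DF^2 - 2*DE*DF*cos(D)
EF^2 = 4^2 + 7^2 - 2*4*7*cos(120°)
EF^2 = 16 + 49 - 56*(-1/2)
EF^2 = 93
EF = sqrt(93)

sqrt(93)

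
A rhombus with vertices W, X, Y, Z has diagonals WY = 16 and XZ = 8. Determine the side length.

The diagonals of a rhombus bisect each other at right angles.
Half-diagonals: 16/2 = 8 and 8/2 = 4
side = sqrt(8^2 + 4^2)
side = sqrt(64 + 16)
side = sqrt(80) = 4*sqrt(5)

4*sqrt(5)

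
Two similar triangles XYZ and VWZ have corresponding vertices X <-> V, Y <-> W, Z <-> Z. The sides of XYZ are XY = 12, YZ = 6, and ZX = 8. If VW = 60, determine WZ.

Similar triangles have proportional sides. Setting up the proportion:
VW / XY = WZ / YZ
60 / 12 = WZ / 6
WZ = 6 * 60 / 12 = 30.

30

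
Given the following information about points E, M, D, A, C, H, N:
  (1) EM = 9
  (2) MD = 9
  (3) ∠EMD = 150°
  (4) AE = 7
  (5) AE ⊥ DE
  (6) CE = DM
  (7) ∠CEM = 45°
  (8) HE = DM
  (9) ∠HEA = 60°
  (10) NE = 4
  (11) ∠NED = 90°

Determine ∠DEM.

Step 1: By the law of cosines on triangle EMD: ED² = 9² + 9² − 2·9·9·cos(150°) = 302.3, so ED ≈ 17.39.
Step 2: By the inverse law of cosines on triangle DEM: cos(∠DEM) = (17.39² + 9² − 9²) / (2·17.39·9) = 302.3/312.96 = 0.9659, so ∠DEM = 15°.

Therefore, the measure of angle ∠DEM = 15°.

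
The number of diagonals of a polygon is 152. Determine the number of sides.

Using d = n(n - 3)/2, we solve 152 = n(n - 3)/2.
So n(n - 3) = 304.
Testing n = 19: 19 * 16 = 304 = 304. Correct.
The polygon has 19 sides.

19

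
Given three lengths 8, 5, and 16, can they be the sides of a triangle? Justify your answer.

No.
The triangle inequality is violated: 8 + 5 = 13 ≤ 16.
These lengths cannot form a triangle.

No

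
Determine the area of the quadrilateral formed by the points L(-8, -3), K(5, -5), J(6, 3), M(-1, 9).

Using the Shoelace formula for a quadrilateral (vertices in order):
Area = (1/2)|sum of (x_i * y_(i+1) - x_(i+1) * y_i)|
Terms: (-8*-5 - 5*-3) = 55, (5*3 - 6*-5) = 45, (6*9 - -1*3) = 57, (-1*-3 - -8*9) = 75
Sum = 232
Area = (1/2)(232) = 116

116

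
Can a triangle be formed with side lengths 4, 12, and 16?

Check the triangle inequality: 4 + 12 = 16 ≤ 16.
Since the sum of two sides does not exceed the third, no triangle can be formed.

No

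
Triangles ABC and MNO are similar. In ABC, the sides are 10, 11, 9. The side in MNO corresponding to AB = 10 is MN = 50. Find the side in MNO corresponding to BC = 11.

k = 50/10 = 5. NO = 5 * 11 = 55.

55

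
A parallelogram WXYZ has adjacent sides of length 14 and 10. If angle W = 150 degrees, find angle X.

Opposite sides of a parallelogram are parallel, so consecutive angles form co-interior angles on a transversal.
Co-interior angles sum to 180°, giving angle X = 180 - 150 = 30 degrees.

30 degrees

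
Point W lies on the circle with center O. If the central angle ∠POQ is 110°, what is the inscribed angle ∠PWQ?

Inscribed angle = 110° / 2 = 55° (inscribed angle theorem).

55°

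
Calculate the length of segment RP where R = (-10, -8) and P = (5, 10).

d = sqrt((5 - -10)^2 + (10 - -8)^2)
d = sqrt(15^2 + 18^2)
d = sqrt(225 + 324)
d = sqrt(549) = 3*sqrt(61)

3*sqrt(61)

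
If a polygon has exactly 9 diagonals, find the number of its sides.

Using d = n(n - 3)/2, we solve 9 = n(n - 3)/2.
So n(n - 3) = 18.
Testing n = 6: 6 * 3 = 18 = 18. Correct.
The polygon has 6 sides.

6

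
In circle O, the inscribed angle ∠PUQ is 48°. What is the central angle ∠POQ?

The inscribed angle theorem states that a central angle is always twice any inscribed angle that subtends the same arc.
Since the inscribed angle is 48°, the central angle = 2 × 48° = 96°.

96°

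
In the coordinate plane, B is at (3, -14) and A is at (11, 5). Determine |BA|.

The horizontal distance is |11 - 3| = 8 and the vertical distance is |5 - -14| = 19.
By the Pythagorean theorem, d = sqrt(8^2 + 19^2) = sqrt(425) = 5*sqrt(17).

5*sqrt(17)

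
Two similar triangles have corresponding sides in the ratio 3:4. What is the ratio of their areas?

Area ratio = (side ratio)^2 = (3/4)^2 = 9:16.

9:16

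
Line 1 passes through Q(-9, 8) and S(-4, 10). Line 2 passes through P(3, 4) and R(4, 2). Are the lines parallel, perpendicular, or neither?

Slope of line 1: m1 = (10 - 8)/(-4 - -9) = 2/5 = 2/5
Slope of line 2: m2 = (2 - 4)/(4 - 3) = -2/1 = -2
For parallel lines we need equal slopes: 2/5 != -2.
For perpendicular lines we need m1*m2 = -1: (2/5)(-2) = -4/5 != -1.
Since neither condition holds, the lines are neither parallel nor perpendicular.

Neither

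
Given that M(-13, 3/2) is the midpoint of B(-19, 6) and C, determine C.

Using the midpoint formula: M = ((x1 + x2)/2, (y1 + y2)/2)
We know M = (-13, 3/2) and B = (-19, 6)
For x: -13 = (-19 + x2)/2, so x2 = 2*-13 - -19 = -7
For y: 3/2 = (6 + y2)/2, so y2 = 2*3/2 - 6 = -3
C = (-7, -3)

(-7, -3)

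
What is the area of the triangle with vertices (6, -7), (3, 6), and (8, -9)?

The Shoelace formula computes the area from vertex coordinates by summing cross products.
For vertices (6,-7), (3,6), (8,-9):
Signed sum = 6*6 - 3*-7 + 3*-9 - 8*6 + 8*-7 - 6*-9
= 57 + -75 + -2 = -20
Area = (1/2)|-20| = 10.

10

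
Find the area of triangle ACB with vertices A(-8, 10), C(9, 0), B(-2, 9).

Using the Shoelace formula for a triangle:
Area = (1/2)|x0(y1 - y2) + x1(y2 - y0) + x2(y0 - y1)|
Area = (1/2)|-8(0 - 9) + 9(9 - 10) + -2(10 - 0)|
Area = (1/2)|72 + -9 + -20|
Area = (1/2)|43|
Area = (1/2)(43)
Area = 43/2

43/2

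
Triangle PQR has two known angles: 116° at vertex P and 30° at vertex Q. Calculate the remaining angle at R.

Let angle R = x. Then 116 + 30 + x = 180.
x = 180 - 146 = 34 degrees.

34 degrees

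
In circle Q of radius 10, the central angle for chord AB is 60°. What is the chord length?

Drop a perpendicular from the center to the chord, bisecting both the chord and the central angle.
Each half-chord = r sin(θ/2) = 10 sin(30°).
The full chord = 2 × 10 × sin(30°) = 10.

10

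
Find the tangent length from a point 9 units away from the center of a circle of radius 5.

tangent = √(d² - r²) = √(9² - 5²) = √(81 - 25) = √56 = 2*sqrt(14)

2*sqrt(14)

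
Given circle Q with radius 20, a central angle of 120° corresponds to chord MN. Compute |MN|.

Chord length = 2r sin(θ/2)
= 2 × 20 × sin(120°/2)
= 2 × 20 × sin(60°)
= 20*sqrt(3)

20*sqrt(3)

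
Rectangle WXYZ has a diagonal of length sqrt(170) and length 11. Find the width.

Using the Pythagorean theorem: d^2 = a^2 + b^2
b^2 = d^2 - a^2
b^2 = 170 - 121
b^2 = 49
b = sqrt(49) = 7

7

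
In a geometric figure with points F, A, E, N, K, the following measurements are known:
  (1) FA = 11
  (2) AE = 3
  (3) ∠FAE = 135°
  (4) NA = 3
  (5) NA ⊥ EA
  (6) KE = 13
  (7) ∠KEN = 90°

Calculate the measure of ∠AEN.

Step 1: By the law of cosines on triangle EAN: EN² = 3² + 3² − 2·3·3·cos(90°) = 18, so EN = 3·√2.
Step 2: By the inverse law of cosines on triangle AEN: cos(∠AEN) = (3² + (3·√2)² − 3²) / (2·3·3·√2) = 18/25.46 = 0.7071, so ∠AEN = 45°.

Therefore, the measure of angle ∠AEN = 45°.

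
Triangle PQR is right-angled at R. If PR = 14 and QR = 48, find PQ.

In a right triangle, the square of the hypotenuse equals the sum of the squares of the two legs.
The legs are 14 and 48, so the hypotenuse = sqrt(196 + 2304) = sqrt(2500) = 50.

50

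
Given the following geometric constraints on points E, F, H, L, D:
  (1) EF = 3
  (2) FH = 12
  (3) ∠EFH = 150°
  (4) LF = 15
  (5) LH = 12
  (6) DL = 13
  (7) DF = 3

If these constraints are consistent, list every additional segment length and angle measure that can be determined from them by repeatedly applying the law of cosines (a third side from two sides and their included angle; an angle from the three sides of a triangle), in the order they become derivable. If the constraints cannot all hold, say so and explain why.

The constraints are consistent. Derivable facts, in order:
After 1 step:
- EH ≈ 14.67
- ∠DFL = 43.76°
- ∠DLF = 9.18°
- ∠FDL = 127.05°
- ∠FHL = 77.36°
- ∠FLH = 51.32°
- ∠HFL = 51.32°
After 2 steps:
- ∠EHF = 5.87°
- ∠FEH = 24.13°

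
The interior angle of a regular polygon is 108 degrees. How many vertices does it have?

Each interior angle of a regular n-gon is (n - 2) * 180 / n.
Setting this equal to 108:
(n - 2) * 180 / n = 108
Each exterior angle = 180 - 108 = 72 degrees.
Since exterior angles sum to 360: n = 360 / 72 = 5.

5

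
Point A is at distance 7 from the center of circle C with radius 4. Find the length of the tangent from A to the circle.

Let T be the point of tangency. Then CT ⊥ AT (radius ⊥ tangent).
In right triangle CTA: CA² = CT² + AT²
7² = 4² + AT²
AT² = 33, AT = sqrt(33)

sqrt(33)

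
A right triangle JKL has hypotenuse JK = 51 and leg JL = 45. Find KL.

By the Pythagorean theorem: KL^2 = JK^2 - JL^2
KL^2 = 51^2 - 45^2 = 2601 - 2025 = 576
KL = sqrt(576) = 24

24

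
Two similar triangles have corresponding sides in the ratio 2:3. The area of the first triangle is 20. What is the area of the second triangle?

The ratio of areas of similar triangles = (side ratio)^2.
Side ratio = 2:3, so area ratio = 4:9.
Area of the second triangle / Area of the first triangle = 9/4
Area of the second triangle = 20 * 9/4 = 45

45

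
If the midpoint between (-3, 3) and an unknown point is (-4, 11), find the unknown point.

Using the midpoint formula: M = ((x1 + x2)/2, (y1 + y2)/2)
We know M = (-4, 11) and P = (-3, 3)
For x: -4 = (-3 + x2)/2, so x2 = 2*-4 - -3 = -5
For y: 11 = (3 + y2)/2, so y2 = 2*11 - 3 = 19
S = (-5, 19)

(-5, 19)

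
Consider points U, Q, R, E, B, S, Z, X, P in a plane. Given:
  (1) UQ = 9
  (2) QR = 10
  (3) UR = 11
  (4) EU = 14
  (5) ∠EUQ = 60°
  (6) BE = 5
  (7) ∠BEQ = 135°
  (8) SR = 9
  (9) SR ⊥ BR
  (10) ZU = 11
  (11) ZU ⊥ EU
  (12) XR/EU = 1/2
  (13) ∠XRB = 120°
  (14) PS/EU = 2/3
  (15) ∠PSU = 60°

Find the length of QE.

Step 1: By the law of cosines on triangle QUE: QE² = 9² + 14² − 2·9·14·cos(60°) = 151, so QE = √151.

Therefore, the length of QE = √151.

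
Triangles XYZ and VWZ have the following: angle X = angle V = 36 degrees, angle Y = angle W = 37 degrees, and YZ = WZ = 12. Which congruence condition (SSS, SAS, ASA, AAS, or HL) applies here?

The given information matches AAS: Two pairs of corresponding angles and a non-included side are equal (Angle-Angle-Side).

AAS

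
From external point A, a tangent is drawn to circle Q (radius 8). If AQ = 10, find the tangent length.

The tangent, radius, and line from the external point to the center form a right triangle.
The right angle is where the tangent meets the radius.
By the Pythagorean theorem: tangent² + 8² = 10²
tangent² = 100 - 64 = 36
tangent = 6

6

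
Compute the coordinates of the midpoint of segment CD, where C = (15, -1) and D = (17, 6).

The midpoint is the point halfway along the segment.
Move half the horizontal distance: 15 + (17 - 15)/2 = 15 + 2/2 = 16
Move half the vertical distance: -1 + (6 - -1)/2 = -1 + 7/2 = 5/2
Midpoint = (16, 5/2)

(16, 5/2)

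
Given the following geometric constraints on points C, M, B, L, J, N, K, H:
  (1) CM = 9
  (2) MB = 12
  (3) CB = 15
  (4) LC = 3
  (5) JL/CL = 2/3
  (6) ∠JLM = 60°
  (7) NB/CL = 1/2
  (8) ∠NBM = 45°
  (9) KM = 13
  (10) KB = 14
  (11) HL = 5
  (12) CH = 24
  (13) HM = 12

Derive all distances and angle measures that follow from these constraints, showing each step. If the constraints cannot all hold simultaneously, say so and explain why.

These constraints are not satisfiable: by the triangle inequality in triangle MCH, (1) CM = 9 and (13) HM = 12 force CH ≤ 9 + 12 = 21, but (12) says CH = 24. No planar figure meets all of them, so nothing further can be derived.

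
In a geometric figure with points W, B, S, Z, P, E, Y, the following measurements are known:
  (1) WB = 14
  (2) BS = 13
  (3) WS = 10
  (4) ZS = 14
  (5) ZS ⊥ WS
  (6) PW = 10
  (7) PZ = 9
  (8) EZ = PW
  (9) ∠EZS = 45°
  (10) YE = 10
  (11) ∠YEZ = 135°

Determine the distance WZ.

Step 1: By the law of cosines on triangle WSZ: WZ² = 10² + 14² − 2·10·14·cos(90°) = 296, so WZ = 2·√74.

Therefore, the length of WZ = 2·√74.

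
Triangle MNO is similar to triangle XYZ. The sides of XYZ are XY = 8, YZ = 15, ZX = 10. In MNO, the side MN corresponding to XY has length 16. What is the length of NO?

Since the triangles are similar, the ratio of corresponding sides is constant.
Scale factor k = MN / XY = 16 / 8 = 2
NO = k * YZ = 2 * 15 = 30

30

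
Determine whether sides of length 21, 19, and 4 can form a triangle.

For three segments to close into a triangle, no single side can be as long as the other two combined.
The longest side is 21, and 4 + 19 = 23 > 21.
A triangle can be formed.

Yes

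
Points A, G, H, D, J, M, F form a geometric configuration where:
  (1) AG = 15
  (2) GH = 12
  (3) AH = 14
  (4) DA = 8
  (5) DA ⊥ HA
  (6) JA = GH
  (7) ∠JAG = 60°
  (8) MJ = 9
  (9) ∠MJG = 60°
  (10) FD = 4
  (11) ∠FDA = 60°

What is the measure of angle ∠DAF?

Step 1: By the law of cosines on triangle ADF: AF² = 8² + 4² − 2·8·4·cos(60°) = 48, so AF = 4·√3.
Step 2: By the inverse law of cosines on triangle DAF: cos(∠DAF) = (8² + (4·√3)² − 4²) / (2·8·4·√3) = 96/110.85 = 0.866, so ∠DAF = 30°.

Therefore, the measure of angle ∠DAF = 30°.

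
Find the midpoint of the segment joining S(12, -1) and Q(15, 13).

The midpoint is the average of the coordinates:
x: (12 + 15)/2 = 27/2
y: (-1 + 13)/2 = 6
Midpoint = (27/2, 6)

(27/2, 6)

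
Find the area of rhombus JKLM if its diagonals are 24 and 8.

Area of a rhombus = (d1 * d2) / 2
Area = (24 * 8) / 2
Area = 192 / 2
Area = 96

96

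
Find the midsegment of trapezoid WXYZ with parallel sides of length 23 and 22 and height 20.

The midsegment of a trapezoid = (base1 + base2) / 2
midsegment = (23 + 22) / 2
midsegment = 45 / 2
midsegment = 45/2

45/2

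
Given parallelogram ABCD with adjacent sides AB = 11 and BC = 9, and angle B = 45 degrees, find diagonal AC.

Using the law of cosines:
d^2 = 11^2 + 9^2 - 2(11)(9)cos(45 degrees)
d^2 = 121 + 81 - 198*sqrt(2)/2
d^2 = 202 - 99*sqrt(2)
d = sqrt(202 - 99*sqrt(2))

sqrt(202 - 99*sqrt(2))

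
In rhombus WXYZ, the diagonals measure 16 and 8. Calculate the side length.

Half-diagonals are 8 and 4. side = sqrt(8^2 + 4^2) = sqrt(80) = 4*sqrt(5)

4*sqrt(5)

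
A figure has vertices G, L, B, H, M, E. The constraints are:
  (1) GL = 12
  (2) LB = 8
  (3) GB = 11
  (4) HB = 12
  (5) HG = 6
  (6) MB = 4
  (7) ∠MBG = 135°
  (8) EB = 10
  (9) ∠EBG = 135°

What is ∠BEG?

Step 1: By the law of cosines on triangle EBG: EG² = 10² + 11² − 2·10·11·cos(135°) = 376.56, so EG ≈ 19.41.
Step 2: By the inverse law of cosines on triangle BEG: cos(∠BEG) = (10² + 19.41² − 11²) / (2·10·19.41) = 355.56/388.1 = 0.9162, so ∠BEG = 23.63°.

Therefore, the measure of angle ∠BEG = 23.63°.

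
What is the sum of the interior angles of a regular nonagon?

The sum of interior angles of an n-sided polygon is (n - 2) * 180.
For n = 9: (9 - 2) * 180 = 7 * 180 = 1260 degrees.

1260 degrees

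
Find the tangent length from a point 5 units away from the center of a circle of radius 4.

tangent = √(d² - r²) = √(5² - 4²) = √(25 - 16) = √9 = 3

3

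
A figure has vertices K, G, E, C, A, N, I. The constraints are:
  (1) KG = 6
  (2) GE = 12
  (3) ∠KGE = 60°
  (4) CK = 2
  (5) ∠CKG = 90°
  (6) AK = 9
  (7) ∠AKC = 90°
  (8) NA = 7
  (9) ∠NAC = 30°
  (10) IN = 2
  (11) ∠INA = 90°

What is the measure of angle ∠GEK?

Step 1: By the law of cosines on triangle EGK: EK² = 12² + 6² − 2·12·6·cos(60°) = 108, so EK = 6·√3.
Step 2: By the inverse law of cosines on triangle GEK: cos(∠GEK) = (12² + (6·√3)² − 6²) / (2·12·6·√3) = 216/249.42 = 0.866, so ∠GEK = 30°.

Therefore, the measure of angle ∠GEK = 30°.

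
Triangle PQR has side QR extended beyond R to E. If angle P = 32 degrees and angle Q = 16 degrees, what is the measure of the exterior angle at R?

By the exterior angle theorem, an exterior angle of a triangle equals the sum of the two remote interior angles.
Exterior angle = angle P + angle Q
Exterior angle = 32 + 16 = 48 degrees

48 degrees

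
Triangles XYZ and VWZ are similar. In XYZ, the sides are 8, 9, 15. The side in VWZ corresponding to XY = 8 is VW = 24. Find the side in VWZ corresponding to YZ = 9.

Since the triangles are similar, the ratio of corresponding sides is constant.
Scale factor k = VW / XY = 24 / 8 = 3
WZ = k * YZ = 3 * 9 = 27

27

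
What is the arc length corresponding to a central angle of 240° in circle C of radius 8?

The full circumference is 2πr = 2π(8) = 16*pi.
The arc spans 240° out of 360°, which is a fraction of 2/3.
Arc length = 16*pi × 2/3 = 32*pi/3.

32*pi/3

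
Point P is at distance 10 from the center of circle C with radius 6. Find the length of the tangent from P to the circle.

The tangent, radius, and line from the external point to the center form a right triangle.
The right angle is where the tangent meets the radius.
By the Pythagorean theorem: tangent² + 6² = 10²
tangent² = 100 - 36 = 64
tangent = 8

8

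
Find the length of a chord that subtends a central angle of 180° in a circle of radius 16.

Chord length = 2r sin(θ/2)
= 2 × 16 × sin(180°/2)
= 2 × 16 × sin(90°)
= 32

32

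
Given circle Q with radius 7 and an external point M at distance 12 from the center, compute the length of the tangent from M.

tangent = √(d² - r²) = √(12² - 7²) = √(144 - 49) = √95 = sqrt(95)

sqrt(95)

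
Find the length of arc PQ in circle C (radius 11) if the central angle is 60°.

Arc length = 2π(11)(1/6) = 11*pi/3

11*pi/3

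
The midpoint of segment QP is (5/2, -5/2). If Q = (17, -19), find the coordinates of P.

Using the midpoint formula: M = ((x1 + x2)/2, (y1 + y2)/2)
We know M = (5/2, -5/2) and Q = (17, -19)
For x: 5/2 = (17 + x2)/2, so x2 = 2*5/2 - 17 = -12
For y: -5/2 = (-19 + y2)/2, so y2 = 2*-5/2 - -19 = 14
P = (-12, 14)

(-12, 14)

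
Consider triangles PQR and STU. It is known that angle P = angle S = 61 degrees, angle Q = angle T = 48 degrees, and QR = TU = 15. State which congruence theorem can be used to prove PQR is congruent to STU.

Consider the given information: angle P = angle S = 61 degrees, angle Q = angle T = 48 degrees, and QR = TU = 15
This is not SAS or ASA: SAS requires two sides and the included angle between them. ASA requires two angles and the side between them.
The correct criterion is AAS. Two pairs of corresponding angles and a non-included side are equal (Angle-Angle-Side).

AAS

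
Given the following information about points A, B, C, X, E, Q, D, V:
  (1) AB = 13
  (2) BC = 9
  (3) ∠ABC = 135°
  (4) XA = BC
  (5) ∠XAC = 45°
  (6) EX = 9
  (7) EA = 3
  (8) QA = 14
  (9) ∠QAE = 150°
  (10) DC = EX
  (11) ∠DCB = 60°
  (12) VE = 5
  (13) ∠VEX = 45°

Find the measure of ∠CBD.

From the given relations: DC = EX = 9.
Step 1: By the law of cosines on triangle BCD: BD² = 9² + 9² − 2·9·9·cos(60°) = 81, so BD = 9.
Step 2: By the inverse law of cosines on triangle CBD: cos(∠CBD) = (9² + 9² − 9²) / (2·9·9) = 81/162 = 0.5, so ∠CBD = 60°.

Therefore, the measure of angle ∠CBD = 60°.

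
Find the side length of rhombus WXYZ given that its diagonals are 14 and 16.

Half-diagonals are 7 and 8. side = sqrt(7^2 + 8^2) = sqrt(113)

sqrt(113)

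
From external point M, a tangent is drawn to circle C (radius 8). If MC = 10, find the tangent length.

tangent = √(d² - r²) = √(10² - 8²) = √(100 - 64) = √36 = 6

6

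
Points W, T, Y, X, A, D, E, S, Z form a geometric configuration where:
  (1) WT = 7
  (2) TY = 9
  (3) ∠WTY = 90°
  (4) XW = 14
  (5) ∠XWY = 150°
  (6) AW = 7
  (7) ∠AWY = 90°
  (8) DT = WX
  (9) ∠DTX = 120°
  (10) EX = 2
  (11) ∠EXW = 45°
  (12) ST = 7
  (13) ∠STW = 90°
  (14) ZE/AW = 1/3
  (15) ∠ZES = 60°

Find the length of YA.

Step 1: By the law of cosines on triangle YTW: YW² = 9² + 7² − 2·9·7·cos(90°) = 130, so YW = √130.
Step 2: By the law of cosines on triangle YWA: YA² = √130² + 7² − 2·√130·7·cos(90°) = 179, so YA = √179.

Therefore, the length of YA = √179.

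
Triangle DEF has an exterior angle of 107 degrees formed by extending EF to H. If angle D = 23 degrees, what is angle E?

By the exterior angle theorem: exterior angle = sum of remote interior angles.
107 = 23 + angle E
angle E = 107 - 23 = 84 degrees

84 degrees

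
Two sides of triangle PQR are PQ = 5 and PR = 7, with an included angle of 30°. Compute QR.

Law of cosines: QR^2 = 5^2 + 7^2 - 2(5)(7)cos(30°) = 74 - 35*sqrt(3), so QR = sqrt(74 - 35*sqrt(3)).

sqrt(74 - 35*sqrt(3))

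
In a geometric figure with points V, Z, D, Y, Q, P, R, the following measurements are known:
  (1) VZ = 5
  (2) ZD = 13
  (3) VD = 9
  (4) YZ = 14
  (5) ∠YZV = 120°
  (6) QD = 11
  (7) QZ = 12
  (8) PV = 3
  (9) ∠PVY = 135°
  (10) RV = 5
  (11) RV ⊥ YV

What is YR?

Step 1: By the law of cosines on triangle VZY: VY² = 5² + 14² − 2·5·14·cos(120°) = 291, so VY ≈ 17.06.
Step 2: By the law of cosines on triangle YVR: YR² = 17.06² + 5² − 2·17.06·5·cos(90°) = 316, so YR = 2·√79.

Therefore, the length of YR = 2·√79.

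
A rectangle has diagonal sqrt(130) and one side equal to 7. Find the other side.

The diagonal of a rectangle forms a right triangle with the two sides.
Rearranging the Pythagorean theorem: missing side = sqrt(d^2 - known^2).
= sqrt(130 - 49) = sqrt(81) = 9.

9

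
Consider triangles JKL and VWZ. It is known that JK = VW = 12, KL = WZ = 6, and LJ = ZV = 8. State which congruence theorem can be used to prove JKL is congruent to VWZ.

The given information provides:
JK = VW = 12, KL = WZ = 6, and LJ = ZV = 8
This matches the SSS congruence theorem.
All three pairs of corresponding sides are equal (Side-Side-Side).

SSS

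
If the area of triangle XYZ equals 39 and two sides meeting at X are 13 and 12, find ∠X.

From the SAS area formula Area = (1/2)ab sin(C), rearranging gives sin(C) = 2*Area/(ab).
sin(C) = 2 * 39 / (156) = 1/2.
Therefore C = arcsin(1/2) = 30°.
Since sin(180° - C) = sin(C), the obtuse angle 150° gives the same area, so C = 30° or C = 150°.

30° or 150°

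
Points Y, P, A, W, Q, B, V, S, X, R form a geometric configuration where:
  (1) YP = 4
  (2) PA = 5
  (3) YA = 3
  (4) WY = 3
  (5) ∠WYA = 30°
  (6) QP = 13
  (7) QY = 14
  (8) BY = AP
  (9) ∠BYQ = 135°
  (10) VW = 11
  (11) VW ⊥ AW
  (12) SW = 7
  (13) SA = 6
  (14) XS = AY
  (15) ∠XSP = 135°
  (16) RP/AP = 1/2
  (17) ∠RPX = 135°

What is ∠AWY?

Step 1: By the law of cosines on triangle WYA: WA² = 3² + 3² − 2·3·3·cos(30°) = 2.41, so WA ≈ 1.55.
Step 2: By the inverse law of cosines on triangle AWY: cos(∠AWY) = (1.55² + 3² − 3²) / (2·1.55·3) = 2.41/9.32 = 0.2588, so ∠AWY = 75°.

Therefore, the measure of angle ∠AWY = 75°.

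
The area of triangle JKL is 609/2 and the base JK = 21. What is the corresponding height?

height = 2 * 609/2 / 21 = 29

29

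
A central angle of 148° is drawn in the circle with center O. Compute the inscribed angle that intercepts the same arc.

An inscribed angle intercepts an arc from a point on the circle, while the central angle intercepts the same arc from the center.
The inscribed angle is always half the central angle: 148° / 2 = 74°.

74°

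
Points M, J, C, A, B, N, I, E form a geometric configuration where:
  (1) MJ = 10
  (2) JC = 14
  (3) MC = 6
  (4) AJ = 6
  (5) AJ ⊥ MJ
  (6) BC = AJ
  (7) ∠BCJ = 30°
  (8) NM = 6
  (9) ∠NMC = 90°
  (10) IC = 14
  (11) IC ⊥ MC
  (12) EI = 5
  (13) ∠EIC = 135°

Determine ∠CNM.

Step 1: By the law of cosines on triangle NMC: NC² = 6² + 6² − 2·6·6·cos(90°) = 72, so NC = 6·√2.
Step 2: By the inverse law of cosines on triangle CNM: cos(∠CNM) = ((6·√2)² + 6² − 6²) / (2·6·√2·6) = 72/101.82 = 0.7071, so ∠CNM = 45°.

Therefore, the measure of angle ∠CNM = 45°.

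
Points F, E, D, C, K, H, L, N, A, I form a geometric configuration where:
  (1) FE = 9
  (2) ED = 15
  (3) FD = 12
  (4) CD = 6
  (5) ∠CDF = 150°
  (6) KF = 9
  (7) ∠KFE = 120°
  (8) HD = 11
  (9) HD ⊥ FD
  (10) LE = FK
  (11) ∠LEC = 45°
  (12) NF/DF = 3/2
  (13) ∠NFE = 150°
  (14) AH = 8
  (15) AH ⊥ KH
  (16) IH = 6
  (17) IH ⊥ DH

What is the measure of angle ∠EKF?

Step 1: By the law of cosines on triangle KFE: KE² = 9² + 9² − 2·9·9·cos(120°) = 243, so KE = 9·√3.
Step 2: By the inverse law of cosines on triangle EKF: cos(∠EKF) = ((9·√3)² + 9² − 9²) / (2·9·√3·9) = 243/280.59 = 0.866, so ∠EKF = 30°.

Therefore, the measure of angle ∠EKF = 30°.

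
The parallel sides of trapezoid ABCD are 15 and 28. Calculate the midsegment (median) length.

The midsegment (median) of a trapezoid connects the midpoints of the non-parallel sides.
Its length is the average of the two bases: (15 + 28) / 2 = 43/2.

43/2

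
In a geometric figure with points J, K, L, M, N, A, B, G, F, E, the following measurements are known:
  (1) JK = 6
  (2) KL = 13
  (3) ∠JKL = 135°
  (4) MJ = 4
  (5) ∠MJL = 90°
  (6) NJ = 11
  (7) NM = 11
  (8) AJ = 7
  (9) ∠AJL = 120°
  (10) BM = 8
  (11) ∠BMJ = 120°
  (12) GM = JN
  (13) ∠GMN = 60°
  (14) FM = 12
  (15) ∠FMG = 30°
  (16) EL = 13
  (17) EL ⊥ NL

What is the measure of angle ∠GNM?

From the given relations: GM = JN = 11.
Step 1: By the law of cosines on triangle NMG: NG² = 11² + 11² − 2·11·11·cos(60°) = 121, so NG = 11.
Step 2: By the inverse law of cosines on triangle GNM: cos(∠GNM) = (11² + 11² − 11²) / (2·11·11) = 121/242 = 0.5, so ∠GNM = 60°.

Therefore, the measure of angle ∠GNM = 60°.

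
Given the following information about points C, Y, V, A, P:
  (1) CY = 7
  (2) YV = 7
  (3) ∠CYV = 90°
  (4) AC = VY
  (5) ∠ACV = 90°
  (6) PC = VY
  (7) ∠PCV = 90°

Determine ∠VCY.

Step 1: By the law of cosines on triangle CYV: CV² = 7² + 7² − 2·7·7·cos(90°) = 98, so CV = 7·√2.
Step 2: By the inverse law of cosines on triangle VCY: cos(∠VCY) = ((7·√2)² + 7² − 7²) / (2·7·√2·7) = 98/138.59 = 0.7071, so ∠VCY = 45°.

Therefore, the measure of angle ∠VCY = 45°.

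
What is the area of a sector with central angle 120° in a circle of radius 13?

Sector area = π(13²)(1/3) = 169*pi/3

169*pi/3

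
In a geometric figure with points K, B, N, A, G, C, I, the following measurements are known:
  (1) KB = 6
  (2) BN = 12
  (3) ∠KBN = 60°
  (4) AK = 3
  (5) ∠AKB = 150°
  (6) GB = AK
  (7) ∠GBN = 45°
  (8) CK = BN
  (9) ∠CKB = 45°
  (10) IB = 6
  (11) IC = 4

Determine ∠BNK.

Step 1: By the law of cosines on triangle NBK: NK² = 12² + 6² − 2·12·6·cos(60°) = 108, so NK = 6·√3.
Step 2: By the inverse law of cosines on triangle BNK: cos(∠BNK) = (12² + (6·√3)² − 6²) / (2·12·6·√3) = 216/249.42 = 0.866, so ∠BNK = 30°.

Therefore, the measure of angle ∠BNK = 30°.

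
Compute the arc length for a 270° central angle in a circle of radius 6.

Arc length = 2πr × θ/360
= 2π × 6 × 3/4
= 9*pi

9*pi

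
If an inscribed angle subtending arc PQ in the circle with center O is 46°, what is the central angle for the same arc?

By the inscribed angle theorem, the central angle is twice the inscribed angle.
Central angle = 2 × 46° = 92°

92°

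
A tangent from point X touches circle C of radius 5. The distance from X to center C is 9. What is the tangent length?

The tangent, radius, and line from the external point to the center form a right triangle.
The right angle is where the tangent meets the radius.
By the Pythagorean theorem: tangent² + 5² = 9²
tangent² = 81 - 25 = 56
tangent = 2*sqrt(14)

2*sqrt(14)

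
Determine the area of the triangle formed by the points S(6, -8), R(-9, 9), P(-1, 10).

Shoelace: Area = (1/2)|6(9-10) + -9(10--8) + -1(-8-9)| = (1/2)(151) = 151/2

151/2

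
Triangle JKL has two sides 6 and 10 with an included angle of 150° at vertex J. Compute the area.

Area = (1/2)(6)(10) sin(150°) = (1/2)(6)(10)(1/2) = 15

15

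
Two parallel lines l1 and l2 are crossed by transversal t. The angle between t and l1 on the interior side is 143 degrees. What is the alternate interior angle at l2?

Alternate interior angles are equal: 143 degrees.

143 degrees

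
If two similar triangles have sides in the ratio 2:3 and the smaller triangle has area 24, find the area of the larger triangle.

The ratio of areas of similar triangles = (side ratio)^2.
Side ratio = 2:3, so area ratio = 4:9.
Area of the larger triangle / Area of the smaller triangle = 9/4
Area of the larger triangle = 24 * 9/4 = 54

54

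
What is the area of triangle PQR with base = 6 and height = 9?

Area = (1/2)(6)(9) = 27

27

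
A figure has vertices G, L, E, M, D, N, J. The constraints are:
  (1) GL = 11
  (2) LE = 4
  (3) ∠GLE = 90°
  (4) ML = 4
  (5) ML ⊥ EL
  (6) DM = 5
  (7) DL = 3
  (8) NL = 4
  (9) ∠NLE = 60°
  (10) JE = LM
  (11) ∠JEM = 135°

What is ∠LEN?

Step 1: By the law of cosines on triangle ELN: EN² = 4² + 4² − 2·4·4·cos(60°) = 16, so EN = 4.
Step 2: By the inverse law of cosines on triangle LEN: cos(∠LEN) = (4² + 4² − 4²) / (2·4·4) = 16/32 = 0.5, so ∠LEN = 60°.

Therefore, the measure of angle ∠LEN = 60°.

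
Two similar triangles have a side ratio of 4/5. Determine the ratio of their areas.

Area ratio = (side ratio)^2 = (4/5)^2 = 16:25.

16:25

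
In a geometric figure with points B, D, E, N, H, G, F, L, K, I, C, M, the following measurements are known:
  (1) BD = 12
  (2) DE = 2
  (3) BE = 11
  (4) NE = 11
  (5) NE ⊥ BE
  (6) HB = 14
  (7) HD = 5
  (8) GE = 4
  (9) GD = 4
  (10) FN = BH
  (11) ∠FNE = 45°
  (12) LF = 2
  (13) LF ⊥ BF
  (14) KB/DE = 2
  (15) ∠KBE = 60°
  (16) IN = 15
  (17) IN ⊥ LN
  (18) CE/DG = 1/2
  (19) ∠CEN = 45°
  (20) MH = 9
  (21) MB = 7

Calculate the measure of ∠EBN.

Step 1: By the law of cosines on triangle BEN: BN² = 11² + 11² − 2·11·11·cos(90°) = 242, so BN = 11·√2.
Step 2: By the inverse law of cosines on triangle EBN: cos(∠EBN) = (11² + (11·√2)² − 11²) / (2·11·11·√2) = 242/342.24 = 0.7071, so ∠EBN = 45°.

Therefore, the measure of angle ∠EBN = 45°.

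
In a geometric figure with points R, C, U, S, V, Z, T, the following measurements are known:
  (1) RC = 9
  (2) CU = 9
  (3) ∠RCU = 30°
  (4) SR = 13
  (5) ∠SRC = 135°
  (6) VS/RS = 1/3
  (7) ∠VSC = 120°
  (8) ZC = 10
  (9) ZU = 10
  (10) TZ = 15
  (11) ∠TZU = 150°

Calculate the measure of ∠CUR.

Step 1: By the law of cosines on triangle UCR: UR² = 9² + 9² − 2·9·9·cos(30°) = 21.7, so UR ≈ 4.66.
Step 2: By the inverse law of cosines on triangle CUR: cos(∠CUR) = (9² + 4.66² − 9²) / (2·9·4.66) = 21.7/83.86 = 0.2588, so ∠CUR = 75°.

Therefore, the measure of angle ∠CUR = 75°.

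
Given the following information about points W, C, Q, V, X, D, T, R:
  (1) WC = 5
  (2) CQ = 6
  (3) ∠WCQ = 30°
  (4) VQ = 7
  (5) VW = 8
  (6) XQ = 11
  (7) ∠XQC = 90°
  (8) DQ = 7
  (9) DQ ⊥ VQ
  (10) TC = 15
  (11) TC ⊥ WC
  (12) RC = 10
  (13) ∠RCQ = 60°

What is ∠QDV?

Step 1: By the law of cosines on triangle DQV: DV² = 7² + 7² − 2·7·7·cos(90°) = 98, so DV = 7·√2.
Step 2: By the inverse law of cosines on triangle QDV: cos(∠QDV) = (7² + (7·√2)² − 7²) / (2·7·7·√2) = 98/138.59 = 0.7071, so ∠QDV = 45°.

Therefore, the measure of angle ∠QDV = 45°.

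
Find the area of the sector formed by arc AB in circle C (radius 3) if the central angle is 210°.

The full circle has area πr² = π(3)² = 9*pi.
The sector covers 210° out of 360°, a fraction of 7/12.
Sector area = 9*pi × 7/12 = 21*pi/4.

21*pi/4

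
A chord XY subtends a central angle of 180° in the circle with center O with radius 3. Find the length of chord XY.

Chord length = 2r sin(θ/2)
= 2 × 3 × sin(180°/2)
= 2 × 3 × sin(90°)
= 6

6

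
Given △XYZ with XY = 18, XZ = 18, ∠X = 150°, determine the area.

Area = (1/2) * XY * XZ * sin(X)
Area = (1/2) * 18 * 18 * sin(150°)
Area = (1/2) * 18 * 18 * 1/2
Area = 81

81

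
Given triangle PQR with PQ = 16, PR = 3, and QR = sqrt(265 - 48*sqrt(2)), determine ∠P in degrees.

cos(P) = (16² + 3² - (sqrt(265 - 48*sqrt(2)))²) / (2 × 16 × 3) = sqrt(2)/2, so P = arccos(sqrt(2)/2) = 45°.

45°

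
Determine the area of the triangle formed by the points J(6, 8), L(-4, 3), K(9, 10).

Using the Shoelace formula for a triangle:
Area = (1/2)|x0(y1 - y2) + x1(y2 - y0) + x2(y0 - y1)|
Area = (1/2)|6(3 - 10) + -4(10 - 8) + 9(8 - 3)|
Area = (1/2)|-42 + -8 + 45|
Area = (1/2)|-5|
Area = (1/2)(5)
Area = 5/2

5/2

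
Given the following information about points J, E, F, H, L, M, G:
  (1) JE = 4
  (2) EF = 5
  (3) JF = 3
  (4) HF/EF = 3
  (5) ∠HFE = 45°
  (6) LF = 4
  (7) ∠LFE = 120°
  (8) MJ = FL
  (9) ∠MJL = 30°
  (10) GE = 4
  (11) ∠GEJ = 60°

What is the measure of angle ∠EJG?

Step 1: By the law of cosines on triangle JEG: JG² = 4² + 4² − 2·4·4·cos(60°) = 16, so JG = 4.
Step 2: By the inverse law of cosines on triangle EJG: cos(∠EJG) = (4² + 4² − 4²) / (2·4·4) = 16/32 = 0.5, so ∠EJG = 60°.

Therefore, the measure of angle ∠EJG = 60°.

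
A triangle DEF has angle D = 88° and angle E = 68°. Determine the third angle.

angle F = 180 - 88 - 68 = 24 degrees.

24 degrees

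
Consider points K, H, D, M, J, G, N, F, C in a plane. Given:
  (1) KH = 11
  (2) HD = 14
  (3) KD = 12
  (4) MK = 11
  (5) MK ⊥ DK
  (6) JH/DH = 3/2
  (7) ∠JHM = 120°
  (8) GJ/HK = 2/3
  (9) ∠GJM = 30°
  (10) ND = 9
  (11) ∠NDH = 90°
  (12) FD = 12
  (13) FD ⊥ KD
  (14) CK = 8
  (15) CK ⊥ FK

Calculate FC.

Step 1: By the law of cosines on triangle FDK: FK² = 12² + 12² − 2·12·12·cos(90°) = 288, so FK = 12·√2.
Step 2: By the law of cosines on triangle FKC: FC² = (12·√2)² + 8² − 2·12·√2·8·cos(90°) = 352, so FC = 4·√22.

Therefore, the length of FC = 4·√22.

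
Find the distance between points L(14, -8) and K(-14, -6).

d = sqrt((-28)^2 + (2)^2) = sqrt(788) = 2*sqrt(197)

2*sqrt(197)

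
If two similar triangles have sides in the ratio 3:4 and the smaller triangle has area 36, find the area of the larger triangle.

The ratio of areas of similar triangles = (side ratio)^2.
Side ratio = 3:4, so area ratio = 9:16.
Area of the larger triangle / Area of the smaller triangle = 16/9
Area of the larger triangle = 36 * 16/9 = 64

64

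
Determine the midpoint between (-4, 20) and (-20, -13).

The midpoint is the point halfway along the segment.
Move half the horizontal distance: -4 + (-20 - -4)/2 = -4 + -16/2 = -12
Move half the vertical distance: 20 + (-13 - 20)/2 = 20 + -33/2 = 7/2
Midpoint = (-12, 7/2)

(-12, 7/2)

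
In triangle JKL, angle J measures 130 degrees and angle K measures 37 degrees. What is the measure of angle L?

By the triangle angle sum property, the three interior angles of any triangle add up to 180°.
We know angle J = 130° and angle K = 37°, so their sum is 167°.
Therefore angle L = 180° - 167° = 13°.

13 degrees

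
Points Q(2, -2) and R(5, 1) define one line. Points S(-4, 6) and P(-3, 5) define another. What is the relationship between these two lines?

Slope of line 1: m1 = (1 - -2)/(5 - 2) = 3/3 = 1
Slope of line 2: m2 = (5 - 6)/(-3 - -4) = -1/1 = -1
m1 * m2 = -1, so perpendicular.

Perpendicular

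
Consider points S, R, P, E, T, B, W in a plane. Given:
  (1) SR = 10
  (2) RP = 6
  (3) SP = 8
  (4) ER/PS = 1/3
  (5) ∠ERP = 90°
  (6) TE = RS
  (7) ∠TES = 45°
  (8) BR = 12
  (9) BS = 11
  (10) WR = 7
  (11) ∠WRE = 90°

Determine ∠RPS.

Step 1: By the inverse law of cosines on triangle RPS: cos(∠RPS) = (6² + 8² − 10²) / (2·6·8) = 0/96 = 0, so ∠RPS = 90°.

Therefore, the measure of angle ∠RPS = 90°.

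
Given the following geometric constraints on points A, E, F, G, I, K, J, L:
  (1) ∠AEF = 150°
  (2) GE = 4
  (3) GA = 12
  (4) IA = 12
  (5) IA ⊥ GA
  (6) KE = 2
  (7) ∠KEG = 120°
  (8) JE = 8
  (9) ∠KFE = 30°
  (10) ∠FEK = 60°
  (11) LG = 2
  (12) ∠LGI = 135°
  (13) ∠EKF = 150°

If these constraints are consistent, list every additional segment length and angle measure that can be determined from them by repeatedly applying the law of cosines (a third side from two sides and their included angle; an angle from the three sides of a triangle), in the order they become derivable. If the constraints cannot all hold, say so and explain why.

These constraints are not satisfiable: (9), (10) and (13) are the three interior angles of triangle KFE, which must sum to 180°, but 30° + 60° + 150° = 240°. No planar figure meets all of them, so nothing further can be derived.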